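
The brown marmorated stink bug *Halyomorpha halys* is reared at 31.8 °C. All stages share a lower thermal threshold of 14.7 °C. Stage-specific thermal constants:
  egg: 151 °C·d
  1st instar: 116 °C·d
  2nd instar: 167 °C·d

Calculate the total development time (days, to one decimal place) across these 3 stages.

25.4 days

Daily accumulation at 31.8 °C = 31.8 − 14.7 = 17.1 DD/day.
Total K = 151 + 116 + 167 = 434 DD.
Total duration = 434 / 17.1 = 25.380 ≈ 25.4 days.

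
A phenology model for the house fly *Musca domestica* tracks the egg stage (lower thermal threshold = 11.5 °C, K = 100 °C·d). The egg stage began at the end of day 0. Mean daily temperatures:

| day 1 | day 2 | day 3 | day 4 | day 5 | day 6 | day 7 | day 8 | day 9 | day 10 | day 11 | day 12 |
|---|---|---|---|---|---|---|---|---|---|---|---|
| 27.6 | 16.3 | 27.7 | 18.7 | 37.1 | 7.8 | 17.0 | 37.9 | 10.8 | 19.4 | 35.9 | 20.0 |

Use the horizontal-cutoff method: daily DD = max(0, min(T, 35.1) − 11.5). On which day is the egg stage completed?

day 10

Daily DD above 11.5 °C (capped at 23.6): 16.1, 4.8, 16.2, 7.2, 23.6, 0.0, 5.5, 23.6, 0.0, 7.9, 23.6, 8.5.
Cumulative: 16.1, 20.9, 37.1, 44.3, 67.9, 67.9, 73.4, 97.0, 97.0, 104.9, 128.5, 137.0.
The total first reaches 100 DD on day 10.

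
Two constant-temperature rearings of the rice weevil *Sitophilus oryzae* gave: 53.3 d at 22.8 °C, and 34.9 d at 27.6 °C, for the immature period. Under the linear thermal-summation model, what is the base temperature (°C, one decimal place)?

Linear rate model ⇒ the product D·(T − T_b) is constant across temperatures.
53.3·(22.8 − T_b) = 34.9·(27.6 − T_b)
T_b = (53.3·22.8 − 34.9·27.6) / (53.3 − 34.9) = 252.00 / 18.4 = 13.696 °C ≈ 13.7 °C.

13.7 °C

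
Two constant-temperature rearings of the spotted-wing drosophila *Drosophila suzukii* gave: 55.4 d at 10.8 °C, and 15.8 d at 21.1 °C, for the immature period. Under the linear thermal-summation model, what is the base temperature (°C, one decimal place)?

Equal thermal constants: D₁(T₁ − T_b) = D₂(T₂ − T_b).
55.4·(10.8 − T_b) = 15.8·(21.1 − T_b)
T_b = (55.4·10.8 − 15.8·21.1) / (55.4 − 15.8) = 264.94 / 39.6 = 6.690 °C ≈ 6.7 °C.

6.7 °C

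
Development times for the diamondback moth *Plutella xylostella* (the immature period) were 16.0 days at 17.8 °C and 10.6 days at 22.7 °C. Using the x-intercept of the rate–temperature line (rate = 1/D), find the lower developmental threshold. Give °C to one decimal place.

Linear rate model ⇒ the product D·(T − T_b) is constant across temperatures.
16.0·(17.8 − T_b) = 10.6·(22.7 − T_b)
T_b = (16.0·17.8 − 10.6·22.7) / (16.0 − 10.6) = 44.18 / 5.4 = 8.181 °C ≈ 8.2 °C.

8.2 °C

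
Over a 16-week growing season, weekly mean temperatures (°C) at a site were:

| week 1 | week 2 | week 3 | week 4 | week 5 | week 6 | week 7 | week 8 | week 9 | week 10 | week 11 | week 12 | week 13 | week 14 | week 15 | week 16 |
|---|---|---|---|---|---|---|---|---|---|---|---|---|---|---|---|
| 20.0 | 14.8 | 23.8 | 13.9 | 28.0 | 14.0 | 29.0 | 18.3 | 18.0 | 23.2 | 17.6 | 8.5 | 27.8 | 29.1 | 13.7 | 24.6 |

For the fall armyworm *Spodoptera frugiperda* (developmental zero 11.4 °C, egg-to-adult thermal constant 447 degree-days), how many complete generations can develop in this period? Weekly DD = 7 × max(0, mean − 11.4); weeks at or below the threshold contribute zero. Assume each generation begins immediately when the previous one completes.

2 generations

Weekly DD (7 × max(0, T̄ − 11.4)): 60.2, 23.8, 86.8, 17.5, 116.2, 18.2, 123.2, 48.3, 46.2, 82.6, 43.4, 0.0, 114.8, 123.9, 16.1, 92.4.
Season total = 1013.6 DD.
Complete generations = ⌊1013.6 / 447⌋ = 2.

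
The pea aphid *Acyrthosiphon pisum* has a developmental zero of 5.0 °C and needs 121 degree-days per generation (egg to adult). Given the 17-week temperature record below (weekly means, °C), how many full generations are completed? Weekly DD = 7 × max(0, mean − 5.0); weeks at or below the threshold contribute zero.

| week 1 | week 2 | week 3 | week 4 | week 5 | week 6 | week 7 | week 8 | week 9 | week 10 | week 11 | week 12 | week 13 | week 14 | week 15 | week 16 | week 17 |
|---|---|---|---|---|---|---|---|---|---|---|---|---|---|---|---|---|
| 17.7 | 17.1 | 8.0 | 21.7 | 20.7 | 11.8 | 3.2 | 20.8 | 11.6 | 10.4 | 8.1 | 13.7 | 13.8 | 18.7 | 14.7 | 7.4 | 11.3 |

8 generations

Weekly DD (7 × max(0, T̄ − 5.0)): 88.9, 84.7, 21.0, 116.9, 109.9, 47.6, 0.0, 110.6, 46.2, 37.8, 21.7, 60.9, 61.6, 95.9, 67.9, 16.8, 44.1.
Season total = 1032.5 DD.
Complete generations = ⌊1032.5 / 121⌋ = 8.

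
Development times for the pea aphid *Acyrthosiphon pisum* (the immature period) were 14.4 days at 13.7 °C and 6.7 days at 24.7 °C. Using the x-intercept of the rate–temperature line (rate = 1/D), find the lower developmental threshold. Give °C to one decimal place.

4.1 °C

Equal thermal constants: D₁(T₁ − T_b) = D₂(T₂ − T_b).
14.4·(13.7 − T_b) = 6.7·(24.7 − T_b)
T_b = (14.4·13.7 − 6.7·24.7) / (14.4 − 6.7) = 31.79 / 7.7 = 4.129 °C ≈ 4.1 °C.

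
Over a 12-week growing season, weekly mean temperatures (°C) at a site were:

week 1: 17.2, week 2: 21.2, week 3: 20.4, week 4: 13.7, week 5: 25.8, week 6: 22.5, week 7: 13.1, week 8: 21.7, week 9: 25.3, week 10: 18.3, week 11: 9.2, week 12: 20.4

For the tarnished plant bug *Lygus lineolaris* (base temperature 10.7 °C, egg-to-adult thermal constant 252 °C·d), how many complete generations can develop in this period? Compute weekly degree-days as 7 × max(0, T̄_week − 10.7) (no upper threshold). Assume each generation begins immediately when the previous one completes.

Weekly DD (7 × max(0, T̄ − 10.7)): 45.5, 73.5, 67.9, 21.0, 105.7, 82.6, 16.8, 77.0, 102.2, 53.2, 0.0, 67.9.
Season total = 713.3 DD.
Complete generations = ⌊713.3 / 252⌋ = 2.

2 generations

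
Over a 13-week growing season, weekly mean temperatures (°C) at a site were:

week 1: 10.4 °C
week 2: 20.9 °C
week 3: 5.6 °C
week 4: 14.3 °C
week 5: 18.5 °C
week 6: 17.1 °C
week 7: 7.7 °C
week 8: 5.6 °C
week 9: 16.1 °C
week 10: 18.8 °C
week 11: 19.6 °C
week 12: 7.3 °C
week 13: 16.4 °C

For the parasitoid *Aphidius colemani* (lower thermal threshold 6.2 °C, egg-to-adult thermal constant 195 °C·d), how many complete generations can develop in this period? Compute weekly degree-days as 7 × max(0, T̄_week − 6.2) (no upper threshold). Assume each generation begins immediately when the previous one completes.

3 generations

Weekly DD (7 × max(0, T̄ − 6.2)): 29.4, 102.9, 0.0, 56.7, 86.1, 76.3, 10.5, 0.0, 69.3, 88.2, 93.8, 7.7, 71.4.
Season total = 692.3 DD.
Complete generations = ⌊692.3 / 195⌋ = 3.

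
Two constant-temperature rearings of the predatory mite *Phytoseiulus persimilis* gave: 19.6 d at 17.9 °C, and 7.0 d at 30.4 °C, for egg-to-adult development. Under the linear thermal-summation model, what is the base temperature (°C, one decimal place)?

11.0 °C

Linear rate model ⇒ the product D·(T − T_b) is constant across temperatures.
19.6·(17.9 − T_b) = 7.0·(30.4 − T_b)
T_b = (19.6·17.9 − 7.0·30.4) / (19.6 − 7.0) = 138.04 / 12.6 = 10.956 °C ≈ 11.0 °C.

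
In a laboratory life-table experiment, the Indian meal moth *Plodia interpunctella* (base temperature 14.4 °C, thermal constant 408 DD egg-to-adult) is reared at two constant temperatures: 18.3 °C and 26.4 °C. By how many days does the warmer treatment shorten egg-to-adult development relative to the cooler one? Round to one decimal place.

At 18.3 °C: 408 / (18.3 − 14.4) = 408 / 3.9 = 104.615 d.
At 26.4 °C: 408 / (26.4 − 14.4) = 408 / 12.0 = 34.000 d.
Difference = |104.615 − 34.000| = 70.615 ≈ 70.6 days.

70.6 days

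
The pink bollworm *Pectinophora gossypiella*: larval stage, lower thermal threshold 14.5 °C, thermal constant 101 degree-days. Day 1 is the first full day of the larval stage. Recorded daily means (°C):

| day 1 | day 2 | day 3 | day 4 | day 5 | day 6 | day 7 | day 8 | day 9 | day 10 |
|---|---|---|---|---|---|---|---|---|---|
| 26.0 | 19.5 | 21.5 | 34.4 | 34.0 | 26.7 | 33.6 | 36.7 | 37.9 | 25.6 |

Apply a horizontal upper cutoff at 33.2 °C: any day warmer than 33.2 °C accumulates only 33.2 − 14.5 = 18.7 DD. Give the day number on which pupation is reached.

day 8

Daily DD above 14.5 °C (capped at 18.7): 11.5, 5.0, 7.0, 18.7, 18.7, 12.2, 18.7, 18.7, 18.7, 11.1.
Cumulative: 11.5, 16.5, 23.5, 42.2, 60.9, 73.1, 91.8, 110.5, 129.2, 140.3.
The total first reaches 101 DD on day 8.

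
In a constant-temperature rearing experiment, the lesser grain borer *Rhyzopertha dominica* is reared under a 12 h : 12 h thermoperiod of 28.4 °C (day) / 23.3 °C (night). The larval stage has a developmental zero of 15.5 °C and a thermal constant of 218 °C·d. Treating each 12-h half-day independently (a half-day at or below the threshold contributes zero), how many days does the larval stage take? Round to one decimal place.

Day half: max(0, 28.4 − 15.5) × 0.5 = 12.9 × 0.5 = 6.45 DD.
Night half: max(0, 23.3 − 15.5) × 0.5 = 7.8 × 0.5 = 3.90 DD.
Per 24 h: 10.35 DD/day.
Duration = 218 / 10.35 = 21.063 ≈ 21.1 days.

21.1 days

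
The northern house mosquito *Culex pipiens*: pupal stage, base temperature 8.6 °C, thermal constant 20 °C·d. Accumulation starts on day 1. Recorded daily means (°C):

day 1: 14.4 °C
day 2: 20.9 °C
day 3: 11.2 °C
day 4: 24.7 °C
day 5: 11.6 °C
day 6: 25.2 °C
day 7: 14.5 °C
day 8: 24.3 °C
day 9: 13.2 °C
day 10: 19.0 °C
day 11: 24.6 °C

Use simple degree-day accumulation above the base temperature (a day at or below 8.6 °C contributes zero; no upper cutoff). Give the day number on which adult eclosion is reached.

Daily DD above 8.6 °C: 5.8, 12.3, 2.6, 16.1, 3.0, 16.6, 5.9, 15.7, 4.6, 10.4, 16.0.
Cumulative: 5.8, 18.1, 20.7, 36.8, 39.8, 56.4, 62.3, 78.0, 82.6, 93.0, 109.0.
The total first reaches 20 DD on day 3.

day 3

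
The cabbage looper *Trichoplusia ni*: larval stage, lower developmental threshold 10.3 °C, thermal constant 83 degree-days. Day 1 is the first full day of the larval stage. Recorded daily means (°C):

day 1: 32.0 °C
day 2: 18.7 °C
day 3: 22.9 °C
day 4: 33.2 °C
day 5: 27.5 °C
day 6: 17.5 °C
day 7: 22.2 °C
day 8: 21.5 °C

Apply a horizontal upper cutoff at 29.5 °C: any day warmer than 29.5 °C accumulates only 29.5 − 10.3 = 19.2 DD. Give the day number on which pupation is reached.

day 6

Daily DD above 10.3 °C (capped at 19.2): 19.2, 8.4, 12.6, 19.2, 17.2, 7.2, 11.9, 11.2.
Cumulative: 19.2, 27.6, 40.2, 59.4, 76.6, 83.8, 95.7, 106.9.
The total first reaches 83 DD on day 6.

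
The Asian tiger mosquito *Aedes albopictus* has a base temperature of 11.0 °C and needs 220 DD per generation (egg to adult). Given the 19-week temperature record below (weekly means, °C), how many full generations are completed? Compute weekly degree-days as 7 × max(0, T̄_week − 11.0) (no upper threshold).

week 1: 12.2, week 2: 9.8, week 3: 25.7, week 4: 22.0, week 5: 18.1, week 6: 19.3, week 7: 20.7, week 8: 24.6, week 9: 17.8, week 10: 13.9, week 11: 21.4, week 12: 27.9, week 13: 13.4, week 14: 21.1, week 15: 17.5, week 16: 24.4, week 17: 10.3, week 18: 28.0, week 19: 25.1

5 generations

Weekly DD (7 × max(0, T̄ − 11.0)): 8.4, 0.0, 102.9, 77.0, 49.7, 58.1, 67.9, 95.2, 47.6, 20.3, 72.8, 118.3, 16.8, 70.7, 45.5, 93.8, 0.0, 119.0, 98.7.
Season total = 1162.7 DD.
Complete generations = ⌊1162.7 / 220⌋ = 5.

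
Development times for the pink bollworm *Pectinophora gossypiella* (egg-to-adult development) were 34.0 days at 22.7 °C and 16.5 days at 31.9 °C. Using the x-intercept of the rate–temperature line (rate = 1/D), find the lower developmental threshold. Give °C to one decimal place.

Equal thermal constants: D₁(T₁ − T_b) = D₂(T₂ − T_b).
34.0·(22.7 − T_b) = 16.5·(31.9 − T_b)
T_b = (34.0·22.7 − 16.5·31.9) / (34.0 − 16.5) = 245.45 / 17.5 = 14.026 °C ≈ 14.0 °C.

14.0 °C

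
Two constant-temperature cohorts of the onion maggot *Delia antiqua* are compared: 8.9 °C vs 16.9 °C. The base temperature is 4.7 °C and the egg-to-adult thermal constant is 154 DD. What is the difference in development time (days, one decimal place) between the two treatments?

24.0 days

At 8.9 °C: 154 / (8.9 − 4.7) = 154 / 4.2 = 36.667 d.
At 16.9 °C: 154 / (16.9 − 4.7) = 154 / 12.2 = 12.623 d.
Difference = |36.667 − 12.623| = 24.044 ≈ 24.0 days.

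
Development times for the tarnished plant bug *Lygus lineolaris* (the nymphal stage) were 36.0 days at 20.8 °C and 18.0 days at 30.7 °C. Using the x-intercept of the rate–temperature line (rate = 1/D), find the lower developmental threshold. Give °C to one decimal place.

10.9 °C

Under the model K = D·(T − T_b), so D₁·(T₁ − T_b) = D₂·(T₂ − T_b).
36.0·(20.8 − T_b) = 18.0·(30.7 − T_b)
T_b = (36.0·20.8 − 18.0·30.7) / (36.0 − 18.0) = 196.20 / 18.0 = 10.900 °C ≈ 10.9 °C.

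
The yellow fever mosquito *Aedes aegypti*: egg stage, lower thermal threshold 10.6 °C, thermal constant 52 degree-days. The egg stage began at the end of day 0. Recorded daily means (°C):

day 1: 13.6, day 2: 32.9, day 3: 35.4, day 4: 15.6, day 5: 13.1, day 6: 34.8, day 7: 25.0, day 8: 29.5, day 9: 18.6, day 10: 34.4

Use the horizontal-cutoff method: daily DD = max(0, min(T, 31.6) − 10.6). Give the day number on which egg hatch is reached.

day 5

Daily DD above 10.6 °C (capped at 21.0): 3.0, 21.0, 21.0, 5.0, 2.5, 21.0, 14.4, 18.9, 8.0, 21.0.
Cumulative: 3.0, 24.0, 45.0, 50.0, 52.5, 73.5, 87.9, 106.8, 114.8, 135.8.
The total first reaches 52 DD on day 5.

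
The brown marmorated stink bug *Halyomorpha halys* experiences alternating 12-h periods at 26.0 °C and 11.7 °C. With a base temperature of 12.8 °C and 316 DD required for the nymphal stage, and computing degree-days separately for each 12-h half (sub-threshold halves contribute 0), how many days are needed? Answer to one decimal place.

Day half: max(0, 26.0 − 12.8) × 0.5 = 13.2 × 0.5 = 6.60 DD.
Night half: max(0, 11.7 − 12.8) × 0.5 = 0.0 × 0.5 = 0.00 DD.
Per 24 h: 6.60 DD/day.
Duration = 316 / 6.60 = 47.879 ≈ 47.9 days.

47.9 days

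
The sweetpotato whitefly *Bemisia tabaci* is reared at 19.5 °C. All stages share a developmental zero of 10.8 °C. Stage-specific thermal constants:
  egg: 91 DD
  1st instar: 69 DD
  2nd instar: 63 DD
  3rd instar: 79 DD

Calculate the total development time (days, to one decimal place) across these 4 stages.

34.7 days

Daily accumulation at 19.5 °C = 19.5 − 10.8 = 8.7 DD/day.
Total K = 91 + 69 + 63 + 79 = 302 DD.
Total duration = 302 / 8.7 = 34.713 ≈ 34.7 days.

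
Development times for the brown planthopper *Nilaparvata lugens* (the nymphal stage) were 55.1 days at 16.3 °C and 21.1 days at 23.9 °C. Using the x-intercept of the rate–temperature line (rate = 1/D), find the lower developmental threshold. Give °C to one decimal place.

Linear rate model ⇒ the product D·(T − T_b) is constant across temperatures.
55.1·(16.3 − T_b) = 21.1·(23.9 − T_b)
T_b = (55.1·16.3 − 21.1·23.9) / (55.1 − 21.1) = 393.84 / 34.0 = 11.584 °C ≈ 11.6 °C.

11.6 °C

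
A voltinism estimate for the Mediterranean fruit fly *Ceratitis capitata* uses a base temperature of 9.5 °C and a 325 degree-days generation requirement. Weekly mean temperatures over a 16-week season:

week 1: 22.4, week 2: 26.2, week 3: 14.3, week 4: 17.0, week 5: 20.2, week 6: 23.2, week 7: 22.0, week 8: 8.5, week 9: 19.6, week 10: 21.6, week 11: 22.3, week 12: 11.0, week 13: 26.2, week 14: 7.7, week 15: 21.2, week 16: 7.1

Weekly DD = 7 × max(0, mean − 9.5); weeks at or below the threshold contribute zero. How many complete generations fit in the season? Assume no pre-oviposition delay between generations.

Weekly DD (7 × max(0, T̄ − 9.5)): 90.3, 116.9, 33.6, 52.5, 74.9, 95.9, 87.5, 0.0, 70.7, 84.7, 89.6, 10.5, 116.9, 0.0, 81.9, 0.0.
Season total = 1005.9 DD.
Complete generations = ⌊1005.9 / 325⌋ = 3.

3 generations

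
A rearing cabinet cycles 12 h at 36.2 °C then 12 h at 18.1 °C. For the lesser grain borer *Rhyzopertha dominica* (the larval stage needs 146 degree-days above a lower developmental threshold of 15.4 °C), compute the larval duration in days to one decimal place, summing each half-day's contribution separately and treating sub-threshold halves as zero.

12.4 days

Day half: max(0, 36.2 − 15.4) × 0.5 = 20.8 × 0.5 = 10.40 DD.
Night half: max(0, 18.1 − 15.4) × 0.5 = 2.7 × 0.5 = 1.35 DD.
Per 24 h: 11.75 DD/day.
Duration = 146 / 11.75 = 12.426 ≈ 12.4 days.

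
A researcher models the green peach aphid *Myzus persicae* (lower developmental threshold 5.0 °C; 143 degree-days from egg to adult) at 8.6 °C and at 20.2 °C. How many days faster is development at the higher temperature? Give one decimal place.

At 8.6 °C: 143 / (8.6 − 5.0) = 143 / 3.6 = 39.722 d.
At 20.2 °C: 143 / (20.2 − 5.0) = 143 / 15.2 = 9.408 d.
Difference = |39.722 − 9.408| = 30.314 ≈ 30.3 days.

30.3 days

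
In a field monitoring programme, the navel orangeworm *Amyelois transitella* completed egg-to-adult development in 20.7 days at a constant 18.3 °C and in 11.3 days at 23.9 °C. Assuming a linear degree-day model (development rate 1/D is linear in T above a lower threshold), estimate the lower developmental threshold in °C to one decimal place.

11.6 °C

Under the model K = D·(T − T_b), so D₁·(T₁ − T_b) = D₂·(T₂ − T_b).
20.7·(18.3 − T_b) = 11.3·(23.9 − T_b)
T_b = (20.7·18.3 − 11.3·23.9) / (20.7 − 11.3) = 108.74 / 9.4 = 11.568 °C ≈ 11.6 °C.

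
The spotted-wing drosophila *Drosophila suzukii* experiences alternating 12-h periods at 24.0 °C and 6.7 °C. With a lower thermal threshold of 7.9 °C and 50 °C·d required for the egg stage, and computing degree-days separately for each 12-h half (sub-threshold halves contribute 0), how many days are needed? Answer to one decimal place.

6.2 days

Day half: max(0, 24.0 − 7.9) × 0.5 = 16.1 × 0.5 = 8.05 DD.
Night half: max(0, 6.7 − 7.9) × 0.5 = 0.0 × 0.5 = 0.00 DD.
Per 24 h: 8.05 DD/day.
Duration = 50 / 8.05 = 6.211 ≈ 6.2 days.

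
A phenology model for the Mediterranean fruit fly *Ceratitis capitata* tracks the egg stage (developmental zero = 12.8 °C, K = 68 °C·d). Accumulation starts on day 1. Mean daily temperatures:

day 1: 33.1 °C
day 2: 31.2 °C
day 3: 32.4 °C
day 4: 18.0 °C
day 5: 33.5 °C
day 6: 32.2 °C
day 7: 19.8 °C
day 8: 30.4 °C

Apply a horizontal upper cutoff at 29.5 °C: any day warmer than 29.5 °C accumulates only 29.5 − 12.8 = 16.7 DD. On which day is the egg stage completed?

Daily DD above 12.8 °C (capped at 16.7): 16.7, 16.7, 16.7, 5.2, 16.7, 16.7, 7.0, 16.7.
Cumulative: 16.7, 33.4, 50.1, 55.3, 72.0, 88.7, 95.7, 112.4.
The total first reaches 68 DD on day 5.

day 5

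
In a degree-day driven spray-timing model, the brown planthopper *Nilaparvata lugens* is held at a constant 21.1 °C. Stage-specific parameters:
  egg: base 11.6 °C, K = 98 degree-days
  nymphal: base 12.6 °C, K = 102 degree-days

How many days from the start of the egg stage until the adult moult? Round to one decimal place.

22.3 days

egg: 98 / (21.1 − 11.6) = 98 / 9.5 = 10.316 d.
nymphal: 102 / (21.1 − 12.6) = 102 / 8.5 = 12.000 d.
Sum = 22.316 ≈ 22.3 days.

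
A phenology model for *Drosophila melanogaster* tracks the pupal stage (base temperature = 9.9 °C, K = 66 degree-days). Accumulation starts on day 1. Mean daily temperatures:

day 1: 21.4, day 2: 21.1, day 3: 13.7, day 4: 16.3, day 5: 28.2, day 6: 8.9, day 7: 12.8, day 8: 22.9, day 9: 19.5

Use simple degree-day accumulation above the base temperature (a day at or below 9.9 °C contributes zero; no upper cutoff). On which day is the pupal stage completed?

Daily DD above 9.9 °C: 11.5, 11.2, 3.8, 6.4, 18.3, 0.0, 2.9, 13.0, 9.6.
Cumulative: 11.5, 22.7, 26.5, 32.9, 51.2, 51.2, 54.1, 67.1, 76.7.
The total first reaches 66 DD on day 8.

day 8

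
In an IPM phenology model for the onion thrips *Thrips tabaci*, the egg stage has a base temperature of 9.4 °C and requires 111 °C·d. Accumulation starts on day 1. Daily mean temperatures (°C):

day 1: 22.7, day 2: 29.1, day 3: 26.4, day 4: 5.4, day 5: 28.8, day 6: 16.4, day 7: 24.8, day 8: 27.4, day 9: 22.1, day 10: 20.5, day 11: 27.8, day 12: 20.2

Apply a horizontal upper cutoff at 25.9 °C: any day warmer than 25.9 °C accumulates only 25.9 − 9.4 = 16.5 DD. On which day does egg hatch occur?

Daily DD above 9.4 °C (capped at 16.5): 13.3, 16.5, 16.5, 0.0, 16.5, 7.0, 15.4, 16.5, 12.7, 11.1, 16.5, 10.8.
Cumulative: 13.3, 29.8, 46.3, 46.3, 62.8, 69.8, 85.2, 101.7, 114.4, 125.5, 142.0, 152.8.
The total first reaches 111 DD on day 9.

day 9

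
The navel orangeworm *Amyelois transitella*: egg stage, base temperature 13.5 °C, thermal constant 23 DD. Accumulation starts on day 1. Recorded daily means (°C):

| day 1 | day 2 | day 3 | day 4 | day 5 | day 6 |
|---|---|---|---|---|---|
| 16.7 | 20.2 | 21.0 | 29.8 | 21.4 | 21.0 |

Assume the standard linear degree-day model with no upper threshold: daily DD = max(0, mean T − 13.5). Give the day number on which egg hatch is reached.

Daily DD above 13.5 °C: 3.2, 6.7, 7.5, 16.3, 7.9, 7.5.
Cumulative: 3.2, 9.9, 17.4, 33.7, 41.6, 49.1.
The total first reaches 23 DD on day 4.

day 4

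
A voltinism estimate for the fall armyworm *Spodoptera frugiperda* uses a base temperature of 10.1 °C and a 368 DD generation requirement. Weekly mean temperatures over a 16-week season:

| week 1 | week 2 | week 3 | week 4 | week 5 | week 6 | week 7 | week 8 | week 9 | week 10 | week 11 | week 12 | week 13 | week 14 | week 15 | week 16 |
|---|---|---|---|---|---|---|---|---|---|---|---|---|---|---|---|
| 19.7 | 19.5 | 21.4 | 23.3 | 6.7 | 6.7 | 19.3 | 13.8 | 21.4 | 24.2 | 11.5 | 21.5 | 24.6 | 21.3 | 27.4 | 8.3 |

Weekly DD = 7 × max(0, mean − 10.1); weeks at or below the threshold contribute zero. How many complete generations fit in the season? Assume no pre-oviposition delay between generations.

Weekly DD (7 × max(0, T̄ − 10.1)): 67.2, 65.8, 79.1, 92.4, 0.0, 0.0, 64.4, 25.9, 79.1, 98.7, 9.8, 79.8, 101.5, 78.4, 121.1, 0.0.
Season total = 963.2 DD.
Complete generations = ⌊963.2 / 368⌋ = 2.

2 generations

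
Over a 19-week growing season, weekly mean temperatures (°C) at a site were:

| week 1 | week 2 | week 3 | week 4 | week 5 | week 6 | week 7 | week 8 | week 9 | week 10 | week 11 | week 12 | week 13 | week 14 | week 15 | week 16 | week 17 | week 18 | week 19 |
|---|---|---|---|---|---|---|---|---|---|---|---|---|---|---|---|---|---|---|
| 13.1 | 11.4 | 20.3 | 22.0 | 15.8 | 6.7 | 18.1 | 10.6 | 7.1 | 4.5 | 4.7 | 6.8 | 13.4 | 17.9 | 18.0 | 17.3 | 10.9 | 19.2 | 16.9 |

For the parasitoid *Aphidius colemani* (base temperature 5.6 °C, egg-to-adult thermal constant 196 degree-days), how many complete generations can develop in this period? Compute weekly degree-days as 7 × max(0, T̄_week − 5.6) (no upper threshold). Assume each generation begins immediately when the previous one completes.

Weekly DD (7 × max(0, T̄ − 5.6)): 52.5, 40.6, 102.9, 114.8, 71.4, 7.7, 87.5, 35.0, 10.5, 0.0, 0.0, 8.4, 54.6, 86.1, 86.8, 81.9, 37.1, 95.2, 79.1.
Season total = 1052.1 DD.
Complete generations = ⌊1052.1 / 196⌋ = 5.

5 generations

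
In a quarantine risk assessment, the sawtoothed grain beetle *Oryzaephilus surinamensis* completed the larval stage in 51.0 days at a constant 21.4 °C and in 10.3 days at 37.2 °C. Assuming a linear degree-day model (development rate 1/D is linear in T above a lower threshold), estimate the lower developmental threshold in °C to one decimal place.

17.4 °C

Linear rate model ⇒ the product D·(T − T_b) is constant across temperatures.
51.0·(21.4 − T_b) = 10.3·(37.2 − T_b)
T_b = (51.0·21.4 − 10.3·37.2) / (51.0 − 10.3) = 708.24 / 40.7 = 17.401 °C ≈ 17.4 °C.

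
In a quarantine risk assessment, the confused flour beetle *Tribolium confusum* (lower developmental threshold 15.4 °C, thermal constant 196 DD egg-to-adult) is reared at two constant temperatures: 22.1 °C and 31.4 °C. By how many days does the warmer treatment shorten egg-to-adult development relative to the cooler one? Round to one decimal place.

17.0 days

At 22.1 °C: 196 / (22.1 − 15.4) = 196 / 6.7 = 29.254 d.
At 31.4 °C: 196 / (31.4 − 15.4) = 196 / 16.0 = 12.250 d.
Difference = |29.254 − 12.250| = 17.004 ≈ 17.0 days.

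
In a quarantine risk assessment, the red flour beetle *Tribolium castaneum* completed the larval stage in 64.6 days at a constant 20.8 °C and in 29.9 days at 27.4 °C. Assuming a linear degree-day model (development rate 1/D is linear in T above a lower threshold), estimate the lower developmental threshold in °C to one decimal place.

15.1 °C

Under the model K = D·(T − T_b), so D₁·(T₁ − T_b) = D₂·(T₂ − T_b).
64.6·(20.8 − T_b) = 29.9·(27.4 − T_b)
T_b = (64.6·20.8 − 29.9·27.4) / (64.6 − 29.9) = 524.42 / 34.7 = 15.113 °C ≈ 15.1 °C.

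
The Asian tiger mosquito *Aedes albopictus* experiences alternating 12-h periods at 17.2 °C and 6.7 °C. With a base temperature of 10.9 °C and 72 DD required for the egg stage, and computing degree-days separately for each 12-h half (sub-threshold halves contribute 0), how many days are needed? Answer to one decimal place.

Day half: max(0, 17.2 − 10.9) × 0.5 = 6.3 × 0.5 = 3.15 DD.
Night half: max(0, 6.7 − 10.9) × 0.5 = 0.0 × 0.5 = 0.00 DD.
Per 24 h: 3.15 DD/day.
Duration = 72 / 3.15 = 22.857 ≈ 22.9 days.

22.9 days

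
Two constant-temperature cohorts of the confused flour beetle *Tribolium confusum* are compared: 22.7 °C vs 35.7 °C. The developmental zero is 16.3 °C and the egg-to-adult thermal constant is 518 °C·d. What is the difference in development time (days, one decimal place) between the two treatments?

At 22.7 °C: 518 / (22.7 − 16.3) = 518 / 6.4 = 80.938 d.
At 35.7 °C: 518 / (35.7 − 16.3) = 518 / 19.4 = 26.701 d.
Difference = |80.938 − 26.701| = 54.236 ≈ 54.2 days.

54.2 days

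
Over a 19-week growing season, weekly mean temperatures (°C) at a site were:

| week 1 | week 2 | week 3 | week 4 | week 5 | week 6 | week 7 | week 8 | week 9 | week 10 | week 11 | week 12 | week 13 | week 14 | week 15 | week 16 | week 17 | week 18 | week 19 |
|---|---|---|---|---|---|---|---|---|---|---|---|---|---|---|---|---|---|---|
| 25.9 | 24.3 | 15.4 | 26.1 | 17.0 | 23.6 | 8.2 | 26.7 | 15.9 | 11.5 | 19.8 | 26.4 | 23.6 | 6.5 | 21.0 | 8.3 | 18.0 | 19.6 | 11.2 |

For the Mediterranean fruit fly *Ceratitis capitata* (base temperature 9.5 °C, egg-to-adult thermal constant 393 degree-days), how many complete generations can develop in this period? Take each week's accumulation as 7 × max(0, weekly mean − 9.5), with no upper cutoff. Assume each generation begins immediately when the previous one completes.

Weekly DD (7 × max(0, T̄ − 9.5)): 114.8, 103.6, 41.3, 116.2, 52.5, 98.7, 0.0, 120.4, 44.8, 14.0, 72.1, 118.3, 98.7, 0.0, 80.5, 0.0, 59.5, 70.7, 11.9.
Season total = 1218.0 DD.
Complete generations = ⌊1218.0 / 393⌋ = 3.

3 generations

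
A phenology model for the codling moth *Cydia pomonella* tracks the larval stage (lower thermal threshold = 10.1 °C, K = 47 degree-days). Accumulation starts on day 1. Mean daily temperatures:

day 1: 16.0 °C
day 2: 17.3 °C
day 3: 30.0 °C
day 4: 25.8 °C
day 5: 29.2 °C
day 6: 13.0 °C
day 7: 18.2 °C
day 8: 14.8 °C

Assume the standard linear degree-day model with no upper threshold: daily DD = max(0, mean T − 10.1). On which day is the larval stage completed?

day 4

Daily DD above 10.1 °C: 5.9, 7.2, 19.9, 15.7, 19.1, 2.9, 8.1, 4.7.
Cumulative: 5.9, 13.1, 33.0, 48.7, 67.8, 70.7, 78.8, 83.5.
The total first reaches 47 DD on day 4.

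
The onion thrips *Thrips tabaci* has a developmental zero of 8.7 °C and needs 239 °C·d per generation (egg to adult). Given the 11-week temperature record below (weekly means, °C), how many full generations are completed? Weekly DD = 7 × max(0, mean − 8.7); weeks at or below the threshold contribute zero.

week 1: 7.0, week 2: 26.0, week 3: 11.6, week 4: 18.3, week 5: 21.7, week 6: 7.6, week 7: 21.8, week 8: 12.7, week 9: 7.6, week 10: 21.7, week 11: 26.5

2 generations

Weekly DD (7 × max(0, T̄ − 8.7)): 0.0, 121.1, 20.3, 67.2, 91.0, 0.0, 91.7, 28.0, 0.0, 91.0, 124.6.
Season total = 634.9 DD.
Complete generations = ⌊634.9 / 239⌋ = 2.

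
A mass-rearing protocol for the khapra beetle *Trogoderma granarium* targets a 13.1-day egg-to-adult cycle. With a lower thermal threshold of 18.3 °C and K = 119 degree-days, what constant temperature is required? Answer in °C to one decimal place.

27.4 °C

Required daily accumulation = 119 / 13.1 = 9.084 DD/day.
T = T_base + 9.084 = 18.3 + 9.084 = 27.384 ≈ 27.4 °C.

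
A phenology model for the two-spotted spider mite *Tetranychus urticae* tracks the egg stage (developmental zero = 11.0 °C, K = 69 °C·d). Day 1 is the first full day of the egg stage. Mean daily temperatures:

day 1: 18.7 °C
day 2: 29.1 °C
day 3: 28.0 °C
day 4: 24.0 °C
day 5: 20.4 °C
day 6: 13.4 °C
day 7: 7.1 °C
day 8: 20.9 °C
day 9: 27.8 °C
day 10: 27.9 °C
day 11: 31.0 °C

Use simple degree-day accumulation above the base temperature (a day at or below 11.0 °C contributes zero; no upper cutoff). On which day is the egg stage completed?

Daily DD above 11.0 °C: 7.7, 18.1, 17.0, 13.0, 9.4, 2.4, 0.0, 9.9, 16.8, 16.9, 20.0.
Cumulative: 7.7, 25.8, 42.8, 55.8, 65.2, 67.6, 67.6, 77.5, 94.3, 111.2, 131.2.
The total first reaches 69 DD on day 8.

day 8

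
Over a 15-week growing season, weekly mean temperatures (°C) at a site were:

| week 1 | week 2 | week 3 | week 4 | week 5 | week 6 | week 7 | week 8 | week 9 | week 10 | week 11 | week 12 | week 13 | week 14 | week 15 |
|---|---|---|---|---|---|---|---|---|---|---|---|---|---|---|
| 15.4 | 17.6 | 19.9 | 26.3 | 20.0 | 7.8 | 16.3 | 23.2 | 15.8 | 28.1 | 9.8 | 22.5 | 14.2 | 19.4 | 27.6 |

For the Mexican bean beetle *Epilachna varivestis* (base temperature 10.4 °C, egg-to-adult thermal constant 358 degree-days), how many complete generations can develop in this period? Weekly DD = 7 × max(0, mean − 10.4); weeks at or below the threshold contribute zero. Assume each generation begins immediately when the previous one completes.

Weekly DD (7 × max(0, T̄ − 10.4)): 35.0, 50.4, 66.5, 111.3, 67.2, 0.0, 41.3, 89.6, 37.8, 123.9, 0.0, 84.7, 26.6, 63.0, 120.4.
Season total = 917.7 DD.
Complete generations = ⌊917.7 / 358⌋ = 2.

2 generations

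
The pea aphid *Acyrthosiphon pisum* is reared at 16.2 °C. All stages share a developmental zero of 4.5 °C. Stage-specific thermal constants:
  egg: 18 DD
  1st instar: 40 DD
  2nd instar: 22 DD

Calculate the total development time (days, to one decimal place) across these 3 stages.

Daily accumulation at 16.2 °C = 16.2 − 4.5 = 11.7 DD/day.
Total K = 18 + 40 + 22 = 80 DD.
Total duration = 80 / 11.7 = 6.838 ≈ 6.8 days.

6.8 days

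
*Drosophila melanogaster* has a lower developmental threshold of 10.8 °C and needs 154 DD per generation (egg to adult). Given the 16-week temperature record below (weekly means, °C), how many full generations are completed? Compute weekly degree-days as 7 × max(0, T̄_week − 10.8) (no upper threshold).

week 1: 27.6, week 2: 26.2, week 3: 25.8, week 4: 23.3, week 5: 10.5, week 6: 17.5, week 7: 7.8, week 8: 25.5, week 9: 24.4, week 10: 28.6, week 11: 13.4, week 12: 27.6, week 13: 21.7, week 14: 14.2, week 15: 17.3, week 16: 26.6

Weekly DD (7 × max(0, T̄ − 10.8)): 117.6, 107.8, 105.0, 87.5, 0.0, 46.9, 0.0, 102.9, 95.2, 124.6, 18.2, 117.6, 76.3, 23.8, 45.5, 110.6.
Season total = 1179.5 DD.
Complete generations = ⌊1179.5 / 154⌋ = 7.

7 generations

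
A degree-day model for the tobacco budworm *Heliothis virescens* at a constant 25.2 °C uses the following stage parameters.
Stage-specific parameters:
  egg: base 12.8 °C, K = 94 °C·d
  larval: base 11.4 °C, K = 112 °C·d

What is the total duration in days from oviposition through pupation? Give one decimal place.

15.7 days

egg: 94 / (25.2 − 12.8) = 94 / 12.4 = 7.581 d.
larval: 112 / (25.2 − 11.4) = 112 / 13.8 = 8.116 d.
Sum = 15.697 ≈ 15.7 days.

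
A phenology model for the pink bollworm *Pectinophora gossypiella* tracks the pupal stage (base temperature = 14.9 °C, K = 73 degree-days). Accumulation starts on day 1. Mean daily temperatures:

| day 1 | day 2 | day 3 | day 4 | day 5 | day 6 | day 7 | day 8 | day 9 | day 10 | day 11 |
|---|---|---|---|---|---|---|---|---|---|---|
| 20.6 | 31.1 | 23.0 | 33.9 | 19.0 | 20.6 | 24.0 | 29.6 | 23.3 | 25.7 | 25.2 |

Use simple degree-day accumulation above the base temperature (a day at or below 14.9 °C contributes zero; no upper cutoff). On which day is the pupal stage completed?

Daily DD above 14.9 °C: 5.7, 16.2, 8.1, 19.0, 4.1, 5.7, 9.1, 14.7, 8.4, 10.8, 10.3.
Cumulative: 5.7, 21.9, 30.0, 49.0, 53.1, 58.8, 67.9, 82.6, 91.0, 101.8, 112.1.
The total first reaches 73 DD on day 8.

day 8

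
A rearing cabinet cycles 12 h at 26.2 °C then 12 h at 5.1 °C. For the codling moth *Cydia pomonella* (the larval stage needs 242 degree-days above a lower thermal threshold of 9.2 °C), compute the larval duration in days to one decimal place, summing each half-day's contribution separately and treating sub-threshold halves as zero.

28.5 days

Day half: max(0, 26.2 − 9.2) × 0.5 = 17.0 × 0.5 = 8.50 DD.
Night half: max(0, 5.1 − 9.2) × 0.5 = 0.0 × 0.5 = 0.00 DD.
Per 24 h: 8.50 DD/day.
Duration = 242 / 8.50 = 28.471 ≈ 28.5 days.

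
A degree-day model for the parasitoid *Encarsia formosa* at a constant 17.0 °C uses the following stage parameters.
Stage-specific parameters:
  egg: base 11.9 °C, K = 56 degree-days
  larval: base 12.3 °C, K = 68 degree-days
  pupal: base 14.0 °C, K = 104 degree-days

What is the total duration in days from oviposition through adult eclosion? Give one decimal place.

60.1 days

egg: 56 / (17.0 − 11.9) = 56 / 5.1 = 10.980 d.
larval: 68 / (17.0 − 12.3) = 68 / 4.7 = 14.468 d.
pupal: 104 / (17.0 − 14.0) = 104 / 3.0 = 34.667 d.
Sum = 60.115 ≈ 60.1 days.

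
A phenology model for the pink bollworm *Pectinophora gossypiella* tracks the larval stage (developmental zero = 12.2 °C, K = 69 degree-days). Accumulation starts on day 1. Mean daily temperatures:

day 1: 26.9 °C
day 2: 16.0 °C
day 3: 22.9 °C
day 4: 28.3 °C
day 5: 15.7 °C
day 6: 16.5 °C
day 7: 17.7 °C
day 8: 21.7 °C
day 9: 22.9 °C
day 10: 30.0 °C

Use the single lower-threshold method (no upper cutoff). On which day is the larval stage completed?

Daily DD above 12.2 °C: 14.7, 3.8, 10.7, 16.1, 3.5, 4.3, 5.5, 9.5, 10.7, 17.8.
Cumulative: 14.7, 18.5, 29.2, 45.3, 48.8, 53.1, 58.6, 68.1, 78.8, 96.6.
The total first reaches 69 DD on day 9.

day 9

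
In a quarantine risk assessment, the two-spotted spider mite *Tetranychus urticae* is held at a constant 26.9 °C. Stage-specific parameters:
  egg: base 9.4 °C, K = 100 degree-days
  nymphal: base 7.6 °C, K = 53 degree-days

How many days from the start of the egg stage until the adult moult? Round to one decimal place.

8.5 days

egg: 100 / (26.9 − 9.4) = 100 / 17.5 = 5.714 d.
nymphal: 53 / (26.9 − 7.6) = 53 / 19.3 = 2.746 d.
Sum = 8.460 ≈ 8.5 days.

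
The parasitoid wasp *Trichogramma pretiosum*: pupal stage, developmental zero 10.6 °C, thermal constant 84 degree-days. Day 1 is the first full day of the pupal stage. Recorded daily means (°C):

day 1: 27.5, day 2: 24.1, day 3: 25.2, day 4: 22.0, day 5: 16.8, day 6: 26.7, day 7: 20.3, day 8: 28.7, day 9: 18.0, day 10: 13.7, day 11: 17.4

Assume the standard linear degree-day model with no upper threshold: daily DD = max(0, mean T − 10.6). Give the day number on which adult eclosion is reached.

Daily DD above 10.6 °C: 16.9, 13.5, 14.6, 11.4, 6.2, 16.1, 9.7, 18.1, 7.4, 3.1, 6.8.
Cumulative: 16.9, 30.4, 45.0, 56.4, 62.6, 78.7, 88.4, 106.5, 113.9, 117.0, 123.8.
The total first reaches 84 DD on day 7.

day 7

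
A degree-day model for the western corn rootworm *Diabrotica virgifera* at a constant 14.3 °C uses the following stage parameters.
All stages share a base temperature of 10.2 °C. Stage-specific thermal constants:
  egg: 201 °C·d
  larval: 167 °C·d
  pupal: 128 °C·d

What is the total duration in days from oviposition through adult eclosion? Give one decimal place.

121.0 days

Daily accumulation at 14.3 °C = 14.3 − 10.2 = 4.1 DD/day.
Total K = 201 + 167 + 128 = 496 DD.
Total duration = 496 / 4.1 = 120.976 ≈ 121.0 days.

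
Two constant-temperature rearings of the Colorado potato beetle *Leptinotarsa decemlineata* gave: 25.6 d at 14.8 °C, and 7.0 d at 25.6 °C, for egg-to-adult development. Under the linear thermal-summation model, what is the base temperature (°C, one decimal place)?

Under the model K = D·(T − T_b), so D₁·(T₁ − T_b) = D₂·(T₂ − T_b).
25.6·(14.8 − T_b) = 7.0·(25.6 − T_b)
T_b = (25.6·14.8 − 7.0·25.6) / (25.6 − 7.0) = 199.68 / 18.6 = 10.735 °C ≈ 10.7 °C.

10.7 °C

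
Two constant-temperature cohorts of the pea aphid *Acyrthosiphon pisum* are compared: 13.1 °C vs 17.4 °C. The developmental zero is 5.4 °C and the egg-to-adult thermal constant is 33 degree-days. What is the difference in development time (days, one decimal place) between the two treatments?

1.5 days

At 13.1 °C: 33 / (13.1 − 5.4) = 33 / 7.7 = 4.286 d.
At 17.4 °C: 33 / (17.4 − 5.4) = 33 / 12.0 = 2.750 d.
Difference = |4.286 − 2.750| = 1.536 ≈ 1.5 days.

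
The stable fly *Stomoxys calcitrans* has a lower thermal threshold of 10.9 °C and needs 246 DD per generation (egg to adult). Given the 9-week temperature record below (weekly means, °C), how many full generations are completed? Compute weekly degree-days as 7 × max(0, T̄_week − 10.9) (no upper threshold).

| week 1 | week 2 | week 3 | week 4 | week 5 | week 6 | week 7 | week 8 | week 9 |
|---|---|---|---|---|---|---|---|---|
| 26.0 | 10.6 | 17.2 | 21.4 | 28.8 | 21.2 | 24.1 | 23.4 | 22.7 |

Weekly DD (7 × max(0, T̄ − 10.9)): 105.7, 0.0, 44.1, 73.5, 125.3, 72.1, 92.4, 87.5, 82.6.
Season total = 683.2 DD.
Complete generations = ⌊683.2 / 246⌋ = 2.

2 generations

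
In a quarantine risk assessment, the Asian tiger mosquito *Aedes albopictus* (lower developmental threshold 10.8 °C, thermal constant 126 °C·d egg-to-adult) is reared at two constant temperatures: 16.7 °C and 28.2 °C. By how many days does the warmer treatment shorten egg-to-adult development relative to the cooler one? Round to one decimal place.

At 16.7 °C: 126 / (16.7 − 10.8) = 126 / 5.9 = 21.356 d.
At 28.2 °C: 126 / (28.2 − 10.8) = 126 / 17.4 = 7.241 d.
Difference = |21.356 − 7.241| = 14.115 ≈ 14.1 days.

14.1 days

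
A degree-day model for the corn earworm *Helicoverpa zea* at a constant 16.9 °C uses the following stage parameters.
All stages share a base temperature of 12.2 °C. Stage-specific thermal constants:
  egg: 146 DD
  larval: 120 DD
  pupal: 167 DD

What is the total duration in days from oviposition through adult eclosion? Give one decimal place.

92.1 days

Daily accumulation at 16.9 °C = 16.9 − 12.2 = 4.7 DD/day.
Total K = 146 + 120 + 167 = 433 DD.
Total duration = 433 / 4.7 = 92.128 ≈ 92.1 days.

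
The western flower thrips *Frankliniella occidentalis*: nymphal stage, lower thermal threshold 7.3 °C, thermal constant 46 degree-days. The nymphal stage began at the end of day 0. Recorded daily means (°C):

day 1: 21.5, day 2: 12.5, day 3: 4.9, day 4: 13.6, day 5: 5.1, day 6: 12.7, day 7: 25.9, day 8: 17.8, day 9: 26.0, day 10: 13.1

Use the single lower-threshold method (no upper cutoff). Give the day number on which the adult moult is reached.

day 7

Daily DD above 7.3 °C: 14.2, 5.2, 0.0, 6.3, 0.0, 5.4, 18.6, 10.5, 18.7, 5.8.
Cumulative: 14.2, 19.4, 19.4, 25.7, 25.7, 31.1, 49.7, 60.2, 78.9, 84.7.
The total first reaches 46 DD on day 7.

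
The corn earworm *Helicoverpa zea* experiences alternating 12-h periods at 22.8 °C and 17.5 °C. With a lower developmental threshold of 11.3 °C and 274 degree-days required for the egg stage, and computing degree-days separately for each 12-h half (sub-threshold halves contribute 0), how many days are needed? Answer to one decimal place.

Day half: max(0, 22.8 − 11.3) × 0.5 = 11.5 × 0.5 = 5.75 DD.
Night half: max(0, 17.5 − 11.3) × 0.5 = 6.2 × 0.5 = 3.10 DD.
Per 24 h: 8.85 DD/day.
Duration = 274 / 8.85 = 30.960 ≈ 31.0 days.

31.0 days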